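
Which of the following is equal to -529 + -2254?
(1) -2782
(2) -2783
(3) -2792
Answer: 2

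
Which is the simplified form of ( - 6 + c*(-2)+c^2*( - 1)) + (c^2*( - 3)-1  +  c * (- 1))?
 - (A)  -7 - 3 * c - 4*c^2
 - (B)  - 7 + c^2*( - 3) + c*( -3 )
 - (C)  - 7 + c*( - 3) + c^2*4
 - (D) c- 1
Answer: A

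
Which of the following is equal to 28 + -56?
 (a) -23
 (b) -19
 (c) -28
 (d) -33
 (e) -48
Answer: c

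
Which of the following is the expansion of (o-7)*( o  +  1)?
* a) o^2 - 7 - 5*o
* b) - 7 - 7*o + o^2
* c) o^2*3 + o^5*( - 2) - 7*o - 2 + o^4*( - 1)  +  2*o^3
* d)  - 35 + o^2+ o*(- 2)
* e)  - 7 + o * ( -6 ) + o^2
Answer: e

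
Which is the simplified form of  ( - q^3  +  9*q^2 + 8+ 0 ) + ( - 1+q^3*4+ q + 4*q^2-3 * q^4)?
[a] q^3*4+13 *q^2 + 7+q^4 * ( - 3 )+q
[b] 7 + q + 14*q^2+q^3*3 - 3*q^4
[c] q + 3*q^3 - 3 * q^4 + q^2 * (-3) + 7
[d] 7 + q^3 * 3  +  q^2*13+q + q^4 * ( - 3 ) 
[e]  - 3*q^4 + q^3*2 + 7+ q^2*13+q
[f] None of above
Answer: d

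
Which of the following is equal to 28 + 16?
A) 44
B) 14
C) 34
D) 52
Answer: A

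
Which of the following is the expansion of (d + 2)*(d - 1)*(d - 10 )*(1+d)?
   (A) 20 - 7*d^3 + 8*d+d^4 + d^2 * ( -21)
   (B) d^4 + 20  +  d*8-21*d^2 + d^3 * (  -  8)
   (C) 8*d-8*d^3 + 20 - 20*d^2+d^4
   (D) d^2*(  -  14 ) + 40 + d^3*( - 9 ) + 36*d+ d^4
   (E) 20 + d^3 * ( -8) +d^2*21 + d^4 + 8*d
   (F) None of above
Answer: B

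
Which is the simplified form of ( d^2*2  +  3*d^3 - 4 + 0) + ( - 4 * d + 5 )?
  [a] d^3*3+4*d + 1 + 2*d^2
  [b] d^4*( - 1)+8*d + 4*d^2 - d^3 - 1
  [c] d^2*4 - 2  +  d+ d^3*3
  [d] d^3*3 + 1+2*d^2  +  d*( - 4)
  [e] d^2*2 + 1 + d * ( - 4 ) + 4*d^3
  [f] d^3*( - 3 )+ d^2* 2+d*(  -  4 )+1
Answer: d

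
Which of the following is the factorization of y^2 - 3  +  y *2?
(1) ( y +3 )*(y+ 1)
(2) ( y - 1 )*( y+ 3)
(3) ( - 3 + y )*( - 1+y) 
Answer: 2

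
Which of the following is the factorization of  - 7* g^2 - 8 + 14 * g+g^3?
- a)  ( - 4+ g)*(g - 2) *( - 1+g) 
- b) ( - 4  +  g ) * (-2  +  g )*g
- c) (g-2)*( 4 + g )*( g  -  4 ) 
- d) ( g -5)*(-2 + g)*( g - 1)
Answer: a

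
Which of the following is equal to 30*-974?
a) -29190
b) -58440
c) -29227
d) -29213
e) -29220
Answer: e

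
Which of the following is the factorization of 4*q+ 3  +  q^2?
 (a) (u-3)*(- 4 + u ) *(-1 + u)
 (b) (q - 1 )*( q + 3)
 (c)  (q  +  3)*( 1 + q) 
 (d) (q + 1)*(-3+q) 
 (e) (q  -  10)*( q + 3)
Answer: c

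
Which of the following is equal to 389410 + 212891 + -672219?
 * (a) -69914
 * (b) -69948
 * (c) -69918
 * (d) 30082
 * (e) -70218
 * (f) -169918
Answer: c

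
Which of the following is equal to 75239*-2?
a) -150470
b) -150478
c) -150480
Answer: b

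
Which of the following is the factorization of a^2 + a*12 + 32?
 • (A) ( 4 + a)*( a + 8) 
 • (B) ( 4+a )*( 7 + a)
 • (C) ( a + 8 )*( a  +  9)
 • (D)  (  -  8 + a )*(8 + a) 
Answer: A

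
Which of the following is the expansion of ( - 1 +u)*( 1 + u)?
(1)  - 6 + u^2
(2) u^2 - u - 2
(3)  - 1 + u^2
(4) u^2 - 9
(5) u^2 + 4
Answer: 3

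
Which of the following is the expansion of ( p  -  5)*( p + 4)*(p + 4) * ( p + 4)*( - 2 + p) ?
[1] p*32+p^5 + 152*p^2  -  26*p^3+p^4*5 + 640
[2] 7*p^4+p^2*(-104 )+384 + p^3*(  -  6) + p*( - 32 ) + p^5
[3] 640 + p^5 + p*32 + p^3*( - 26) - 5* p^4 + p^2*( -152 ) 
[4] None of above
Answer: 4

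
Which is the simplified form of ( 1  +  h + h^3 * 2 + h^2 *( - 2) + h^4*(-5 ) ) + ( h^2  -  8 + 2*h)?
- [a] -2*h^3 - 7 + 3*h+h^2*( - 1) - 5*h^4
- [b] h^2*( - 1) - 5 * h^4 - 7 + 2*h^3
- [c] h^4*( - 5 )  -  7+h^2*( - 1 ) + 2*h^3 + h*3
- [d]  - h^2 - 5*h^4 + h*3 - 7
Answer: c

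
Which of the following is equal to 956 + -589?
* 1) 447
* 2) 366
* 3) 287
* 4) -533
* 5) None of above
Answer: 5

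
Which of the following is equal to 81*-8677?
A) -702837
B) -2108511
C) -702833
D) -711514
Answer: A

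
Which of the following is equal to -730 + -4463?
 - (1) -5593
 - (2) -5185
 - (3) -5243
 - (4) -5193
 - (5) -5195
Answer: 4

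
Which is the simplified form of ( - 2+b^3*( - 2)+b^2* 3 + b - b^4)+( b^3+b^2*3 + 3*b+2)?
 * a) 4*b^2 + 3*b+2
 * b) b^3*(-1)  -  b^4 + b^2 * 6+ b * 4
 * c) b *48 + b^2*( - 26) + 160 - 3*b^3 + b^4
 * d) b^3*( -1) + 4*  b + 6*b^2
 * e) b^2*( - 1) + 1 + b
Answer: b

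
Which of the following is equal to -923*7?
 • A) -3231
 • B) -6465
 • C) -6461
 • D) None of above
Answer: C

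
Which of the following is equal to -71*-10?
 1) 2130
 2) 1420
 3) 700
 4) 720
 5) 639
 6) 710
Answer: 6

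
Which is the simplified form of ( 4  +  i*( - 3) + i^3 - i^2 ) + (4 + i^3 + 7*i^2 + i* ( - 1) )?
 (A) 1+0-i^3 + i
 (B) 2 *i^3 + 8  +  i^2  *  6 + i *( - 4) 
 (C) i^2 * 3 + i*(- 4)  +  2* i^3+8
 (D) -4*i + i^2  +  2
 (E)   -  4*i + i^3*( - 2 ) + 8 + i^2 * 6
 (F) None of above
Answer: B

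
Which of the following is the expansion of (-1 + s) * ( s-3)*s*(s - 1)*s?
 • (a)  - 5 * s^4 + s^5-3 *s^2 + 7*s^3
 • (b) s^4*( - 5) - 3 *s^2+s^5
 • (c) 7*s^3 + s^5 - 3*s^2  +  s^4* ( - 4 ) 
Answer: a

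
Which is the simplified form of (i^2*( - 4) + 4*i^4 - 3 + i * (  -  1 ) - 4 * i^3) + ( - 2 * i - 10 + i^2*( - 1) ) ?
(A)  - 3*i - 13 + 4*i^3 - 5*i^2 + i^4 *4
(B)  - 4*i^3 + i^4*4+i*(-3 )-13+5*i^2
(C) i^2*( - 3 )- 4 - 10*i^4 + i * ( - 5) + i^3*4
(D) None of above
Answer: D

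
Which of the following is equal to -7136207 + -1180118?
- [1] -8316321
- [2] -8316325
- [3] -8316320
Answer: 2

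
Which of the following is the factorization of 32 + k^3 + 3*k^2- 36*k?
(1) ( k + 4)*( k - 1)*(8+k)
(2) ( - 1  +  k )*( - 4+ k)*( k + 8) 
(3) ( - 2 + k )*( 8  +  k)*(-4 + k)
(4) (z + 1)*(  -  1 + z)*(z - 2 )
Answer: 2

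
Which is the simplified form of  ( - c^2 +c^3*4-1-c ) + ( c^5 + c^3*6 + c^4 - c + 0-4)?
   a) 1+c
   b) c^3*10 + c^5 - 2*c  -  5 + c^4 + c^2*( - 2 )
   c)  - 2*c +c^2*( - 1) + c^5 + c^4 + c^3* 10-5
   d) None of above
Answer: c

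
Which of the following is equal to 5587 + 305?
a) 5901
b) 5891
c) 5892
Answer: c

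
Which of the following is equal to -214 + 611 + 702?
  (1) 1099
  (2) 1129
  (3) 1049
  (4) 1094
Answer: 1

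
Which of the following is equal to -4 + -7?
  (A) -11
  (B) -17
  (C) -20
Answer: A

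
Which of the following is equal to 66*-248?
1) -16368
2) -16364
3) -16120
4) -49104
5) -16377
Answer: 1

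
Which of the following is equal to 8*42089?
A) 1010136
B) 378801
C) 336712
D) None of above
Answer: C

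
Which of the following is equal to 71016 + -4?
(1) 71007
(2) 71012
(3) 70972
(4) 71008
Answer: 2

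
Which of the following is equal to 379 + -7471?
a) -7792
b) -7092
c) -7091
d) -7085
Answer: b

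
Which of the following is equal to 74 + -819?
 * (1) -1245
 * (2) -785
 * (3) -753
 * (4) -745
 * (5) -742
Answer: 4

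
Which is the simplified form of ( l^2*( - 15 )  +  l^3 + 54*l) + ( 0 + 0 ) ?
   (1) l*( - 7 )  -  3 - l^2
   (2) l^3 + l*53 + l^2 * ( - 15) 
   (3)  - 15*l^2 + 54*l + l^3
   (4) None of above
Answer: 3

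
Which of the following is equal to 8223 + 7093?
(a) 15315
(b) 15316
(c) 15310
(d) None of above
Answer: b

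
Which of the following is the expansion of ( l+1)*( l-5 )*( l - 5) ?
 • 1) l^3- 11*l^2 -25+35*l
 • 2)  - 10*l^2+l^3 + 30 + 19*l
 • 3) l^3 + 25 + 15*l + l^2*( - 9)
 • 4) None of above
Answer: 3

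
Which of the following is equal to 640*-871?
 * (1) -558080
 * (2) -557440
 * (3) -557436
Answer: 2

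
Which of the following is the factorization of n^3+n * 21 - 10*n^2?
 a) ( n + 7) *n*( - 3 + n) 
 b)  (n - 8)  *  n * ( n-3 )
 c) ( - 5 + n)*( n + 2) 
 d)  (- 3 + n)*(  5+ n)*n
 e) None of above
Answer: e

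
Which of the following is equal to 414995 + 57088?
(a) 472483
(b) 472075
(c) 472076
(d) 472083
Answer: d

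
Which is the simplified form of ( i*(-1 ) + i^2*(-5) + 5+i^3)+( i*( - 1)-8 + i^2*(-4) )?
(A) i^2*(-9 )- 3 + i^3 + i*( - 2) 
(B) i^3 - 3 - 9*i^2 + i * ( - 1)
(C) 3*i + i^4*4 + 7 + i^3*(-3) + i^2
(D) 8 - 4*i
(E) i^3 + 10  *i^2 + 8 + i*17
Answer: A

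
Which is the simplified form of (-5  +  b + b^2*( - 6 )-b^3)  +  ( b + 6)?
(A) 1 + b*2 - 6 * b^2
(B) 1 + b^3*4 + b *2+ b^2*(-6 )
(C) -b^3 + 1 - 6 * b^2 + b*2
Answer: C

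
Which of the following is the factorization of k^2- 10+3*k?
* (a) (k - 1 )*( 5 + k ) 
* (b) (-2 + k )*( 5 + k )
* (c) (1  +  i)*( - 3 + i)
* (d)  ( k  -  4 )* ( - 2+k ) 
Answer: b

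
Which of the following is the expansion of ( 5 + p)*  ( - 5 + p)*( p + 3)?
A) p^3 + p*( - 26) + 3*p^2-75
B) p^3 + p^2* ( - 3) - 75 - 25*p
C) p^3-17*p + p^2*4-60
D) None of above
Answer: D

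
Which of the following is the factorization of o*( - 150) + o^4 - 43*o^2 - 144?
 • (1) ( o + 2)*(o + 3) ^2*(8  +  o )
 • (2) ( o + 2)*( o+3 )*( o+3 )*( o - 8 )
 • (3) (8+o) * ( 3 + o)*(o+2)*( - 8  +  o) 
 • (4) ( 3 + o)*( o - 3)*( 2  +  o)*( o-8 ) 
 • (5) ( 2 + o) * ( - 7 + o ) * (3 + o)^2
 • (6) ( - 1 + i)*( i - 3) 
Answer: 2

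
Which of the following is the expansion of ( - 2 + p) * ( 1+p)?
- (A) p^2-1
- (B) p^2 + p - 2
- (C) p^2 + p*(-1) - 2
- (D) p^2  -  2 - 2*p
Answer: C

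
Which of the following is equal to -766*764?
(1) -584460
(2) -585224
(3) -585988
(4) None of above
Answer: 2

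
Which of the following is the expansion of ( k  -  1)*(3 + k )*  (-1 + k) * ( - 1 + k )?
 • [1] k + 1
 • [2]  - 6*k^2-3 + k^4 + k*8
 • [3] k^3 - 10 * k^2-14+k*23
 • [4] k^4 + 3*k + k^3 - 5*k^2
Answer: 2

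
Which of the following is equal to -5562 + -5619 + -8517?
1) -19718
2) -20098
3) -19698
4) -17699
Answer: 3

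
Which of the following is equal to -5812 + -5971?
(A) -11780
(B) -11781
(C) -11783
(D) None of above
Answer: C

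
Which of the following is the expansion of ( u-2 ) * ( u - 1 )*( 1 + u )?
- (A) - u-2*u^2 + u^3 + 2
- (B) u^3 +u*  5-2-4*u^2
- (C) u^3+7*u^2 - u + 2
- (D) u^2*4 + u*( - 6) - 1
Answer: A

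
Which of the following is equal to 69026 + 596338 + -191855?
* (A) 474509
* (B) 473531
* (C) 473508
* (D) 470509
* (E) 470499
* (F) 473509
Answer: F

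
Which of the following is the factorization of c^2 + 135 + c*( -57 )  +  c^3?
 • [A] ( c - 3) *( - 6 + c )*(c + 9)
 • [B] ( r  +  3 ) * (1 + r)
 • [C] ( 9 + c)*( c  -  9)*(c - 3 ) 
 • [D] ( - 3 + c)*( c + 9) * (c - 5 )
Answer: D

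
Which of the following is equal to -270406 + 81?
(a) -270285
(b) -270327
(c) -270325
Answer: c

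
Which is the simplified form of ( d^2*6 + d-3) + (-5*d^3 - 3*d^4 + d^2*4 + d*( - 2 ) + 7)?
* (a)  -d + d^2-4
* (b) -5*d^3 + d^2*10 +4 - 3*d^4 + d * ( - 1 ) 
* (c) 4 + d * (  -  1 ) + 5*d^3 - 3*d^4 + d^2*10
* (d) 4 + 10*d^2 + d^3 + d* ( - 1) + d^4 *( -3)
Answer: b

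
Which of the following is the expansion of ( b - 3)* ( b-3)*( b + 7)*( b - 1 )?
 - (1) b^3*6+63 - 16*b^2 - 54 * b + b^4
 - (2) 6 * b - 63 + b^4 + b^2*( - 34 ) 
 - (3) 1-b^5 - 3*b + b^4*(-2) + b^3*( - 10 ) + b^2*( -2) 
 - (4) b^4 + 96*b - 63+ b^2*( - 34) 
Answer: 4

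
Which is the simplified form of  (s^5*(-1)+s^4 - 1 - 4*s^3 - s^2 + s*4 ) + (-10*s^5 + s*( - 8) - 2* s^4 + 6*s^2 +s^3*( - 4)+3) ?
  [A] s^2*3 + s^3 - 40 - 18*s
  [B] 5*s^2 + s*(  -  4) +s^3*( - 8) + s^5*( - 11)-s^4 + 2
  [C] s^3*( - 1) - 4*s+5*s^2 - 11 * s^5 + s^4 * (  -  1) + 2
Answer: B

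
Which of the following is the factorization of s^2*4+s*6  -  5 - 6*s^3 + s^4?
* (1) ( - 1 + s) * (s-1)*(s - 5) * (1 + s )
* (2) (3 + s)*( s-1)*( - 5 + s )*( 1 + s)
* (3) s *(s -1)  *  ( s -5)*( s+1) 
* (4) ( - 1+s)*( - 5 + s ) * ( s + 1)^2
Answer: 1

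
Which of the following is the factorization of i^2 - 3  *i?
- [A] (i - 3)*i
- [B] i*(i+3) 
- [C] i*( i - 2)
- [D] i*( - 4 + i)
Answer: A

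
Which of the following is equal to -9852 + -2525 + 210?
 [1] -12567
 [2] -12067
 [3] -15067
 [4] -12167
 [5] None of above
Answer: 4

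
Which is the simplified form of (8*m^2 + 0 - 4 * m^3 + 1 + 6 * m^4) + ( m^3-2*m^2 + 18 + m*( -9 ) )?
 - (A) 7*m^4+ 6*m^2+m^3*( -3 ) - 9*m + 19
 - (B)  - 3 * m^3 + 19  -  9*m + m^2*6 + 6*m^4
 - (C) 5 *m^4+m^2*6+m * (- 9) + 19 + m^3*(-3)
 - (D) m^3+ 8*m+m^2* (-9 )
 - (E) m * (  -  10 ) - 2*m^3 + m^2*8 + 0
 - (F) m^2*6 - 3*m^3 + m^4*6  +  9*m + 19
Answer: B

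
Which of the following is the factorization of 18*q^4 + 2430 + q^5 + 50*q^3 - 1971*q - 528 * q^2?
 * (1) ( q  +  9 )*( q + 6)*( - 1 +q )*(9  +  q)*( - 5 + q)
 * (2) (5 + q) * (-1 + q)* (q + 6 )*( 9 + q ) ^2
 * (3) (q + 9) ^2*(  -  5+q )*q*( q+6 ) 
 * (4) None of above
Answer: 1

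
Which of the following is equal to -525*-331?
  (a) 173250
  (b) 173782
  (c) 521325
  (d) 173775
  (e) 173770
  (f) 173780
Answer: d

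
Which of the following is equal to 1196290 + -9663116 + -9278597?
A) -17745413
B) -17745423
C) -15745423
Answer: B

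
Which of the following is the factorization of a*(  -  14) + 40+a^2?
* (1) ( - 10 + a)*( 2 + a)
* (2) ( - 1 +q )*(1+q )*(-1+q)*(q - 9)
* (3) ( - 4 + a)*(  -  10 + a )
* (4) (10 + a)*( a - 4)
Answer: 3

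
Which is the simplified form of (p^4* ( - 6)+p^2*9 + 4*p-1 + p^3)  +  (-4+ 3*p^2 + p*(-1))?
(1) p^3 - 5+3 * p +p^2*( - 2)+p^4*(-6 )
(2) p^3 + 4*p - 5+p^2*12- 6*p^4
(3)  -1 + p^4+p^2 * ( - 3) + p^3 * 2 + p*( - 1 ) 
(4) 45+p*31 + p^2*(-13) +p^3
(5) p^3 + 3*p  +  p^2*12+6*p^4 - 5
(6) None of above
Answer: 6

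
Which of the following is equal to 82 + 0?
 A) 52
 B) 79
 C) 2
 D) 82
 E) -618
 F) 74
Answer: D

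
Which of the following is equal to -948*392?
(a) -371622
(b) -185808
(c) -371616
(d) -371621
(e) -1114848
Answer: c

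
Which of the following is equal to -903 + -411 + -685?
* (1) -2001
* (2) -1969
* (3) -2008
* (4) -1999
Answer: 4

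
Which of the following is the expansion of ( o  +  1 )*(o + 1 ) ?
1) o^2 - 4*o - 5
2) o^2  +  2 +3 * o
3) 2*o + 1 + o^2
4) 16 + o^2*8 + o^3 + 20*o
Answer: 3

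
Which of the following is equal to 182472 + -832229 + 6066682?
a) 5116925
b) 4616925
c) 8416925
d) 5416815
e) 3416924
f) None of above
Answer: f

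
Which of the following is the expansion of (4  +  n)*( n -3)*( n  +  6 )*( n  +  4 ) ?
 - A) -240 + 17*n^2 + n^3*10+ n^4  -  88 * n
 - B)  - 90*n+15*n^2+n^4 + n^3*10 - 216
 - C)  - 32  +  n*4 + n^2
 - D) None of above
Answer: D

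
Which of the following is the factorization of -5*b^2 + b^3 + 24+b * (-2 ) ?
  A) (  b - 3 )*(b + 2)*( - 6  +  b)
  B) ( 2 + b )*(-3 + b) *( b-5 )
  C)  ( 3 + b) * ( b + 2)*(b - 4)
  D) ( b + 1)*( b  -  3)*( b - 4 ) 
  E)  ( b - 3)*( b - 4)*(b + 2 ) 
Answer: E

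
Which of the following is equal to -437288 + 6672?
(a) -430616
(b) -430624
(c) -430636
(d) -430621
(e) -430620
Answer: a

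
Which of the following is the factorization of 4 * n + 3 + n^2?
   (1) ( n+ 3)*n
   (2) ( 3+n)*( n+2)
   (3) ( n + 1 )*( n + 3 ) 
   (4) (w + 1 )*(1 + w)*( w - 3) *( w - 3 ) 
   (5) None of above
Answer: 3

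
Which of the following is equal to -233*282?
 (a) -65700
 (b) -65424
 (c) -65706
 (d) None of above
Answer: c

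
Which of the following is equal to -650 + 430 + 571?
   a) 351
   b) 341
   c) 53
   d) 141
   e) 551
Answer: a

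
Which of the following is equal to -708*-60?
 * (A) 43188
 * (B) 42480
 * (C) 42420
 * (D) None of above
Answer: B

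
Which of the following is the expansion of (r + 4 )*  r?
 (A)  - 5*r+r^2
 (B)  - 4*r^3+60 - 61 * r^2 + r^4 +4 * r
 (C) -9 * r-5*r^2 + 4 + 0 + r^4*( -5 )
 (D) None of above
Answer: D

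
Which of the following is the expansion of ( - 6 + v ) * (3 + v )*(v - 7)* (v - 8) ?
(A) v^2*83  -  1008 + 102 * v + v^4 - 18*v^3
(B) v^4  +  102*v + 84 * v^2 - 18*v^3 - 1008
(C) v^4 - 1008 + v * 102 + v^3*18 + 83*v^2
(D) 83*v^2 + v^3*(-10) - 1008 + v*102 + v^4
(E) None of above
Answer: A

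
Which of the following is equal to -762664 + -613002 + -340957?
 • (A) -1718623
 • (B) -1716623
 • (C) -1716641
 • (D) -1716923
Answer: B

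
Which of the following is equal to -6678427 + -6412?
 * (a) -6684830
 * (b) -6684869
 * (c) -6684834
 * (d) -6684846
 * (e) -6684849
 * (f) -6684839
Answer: f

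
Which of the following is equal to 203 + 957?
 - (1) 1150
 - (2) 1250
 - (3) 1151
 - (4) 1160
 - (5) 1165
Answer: 4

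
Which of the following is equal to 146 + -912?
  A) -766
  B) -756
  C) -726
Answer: A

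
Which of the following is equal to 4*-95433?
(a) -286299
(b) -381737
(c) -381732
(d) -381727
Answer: c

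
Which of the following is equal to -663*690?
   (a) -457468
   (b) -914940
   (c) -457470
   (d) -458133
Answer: c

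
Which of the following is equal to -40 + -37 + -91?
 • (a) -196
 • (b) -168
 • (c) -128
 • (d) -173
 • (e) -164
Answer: b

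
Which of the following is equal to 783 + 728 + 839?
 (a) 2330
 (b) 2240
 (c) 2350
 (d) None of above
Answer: c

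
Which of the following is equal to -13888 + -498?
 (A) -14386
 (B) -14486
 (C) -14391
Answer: A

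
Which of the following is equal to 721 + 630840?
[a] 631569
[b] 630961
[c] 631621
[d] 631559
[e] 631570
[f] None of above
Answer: f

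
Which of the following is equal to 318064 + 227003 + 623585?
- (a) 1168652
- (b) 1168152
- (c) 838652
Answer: a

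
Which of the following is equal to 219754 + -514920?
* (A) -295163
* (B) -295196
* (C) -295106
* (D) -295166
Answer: D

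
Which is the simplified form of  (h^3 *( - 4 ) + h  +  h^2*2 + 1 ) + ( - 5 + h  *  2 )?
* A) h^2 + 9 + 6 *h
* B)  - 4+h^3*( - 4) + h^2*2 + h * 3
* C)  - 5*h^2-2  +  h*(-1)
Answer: B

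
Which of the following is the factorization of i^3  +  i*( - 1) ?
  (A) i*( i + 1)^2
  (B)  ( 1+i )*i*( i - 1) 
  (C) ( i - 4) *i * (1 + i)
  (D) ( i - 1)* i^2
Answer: B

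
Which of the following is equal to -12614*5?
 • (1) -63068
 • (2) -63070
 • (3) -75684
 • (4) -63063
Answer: 2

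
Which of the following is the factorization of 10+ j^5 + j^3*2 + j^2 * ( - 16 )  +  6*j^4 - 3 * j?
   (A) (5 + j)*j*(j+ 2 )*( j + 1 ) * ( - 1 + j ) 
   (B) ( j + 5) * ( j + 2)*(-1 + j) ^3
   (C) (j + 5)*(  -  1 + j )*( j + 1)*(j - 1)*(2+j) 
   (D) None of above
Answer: C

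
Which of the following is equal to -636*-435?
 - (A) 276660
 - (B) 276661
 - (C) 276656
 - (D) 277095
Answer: A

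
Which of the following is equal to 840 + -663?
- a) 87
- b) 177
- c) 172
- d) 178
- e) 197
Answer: b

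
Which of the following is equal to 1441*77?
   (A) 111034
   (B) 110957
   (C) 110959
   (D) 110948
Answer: B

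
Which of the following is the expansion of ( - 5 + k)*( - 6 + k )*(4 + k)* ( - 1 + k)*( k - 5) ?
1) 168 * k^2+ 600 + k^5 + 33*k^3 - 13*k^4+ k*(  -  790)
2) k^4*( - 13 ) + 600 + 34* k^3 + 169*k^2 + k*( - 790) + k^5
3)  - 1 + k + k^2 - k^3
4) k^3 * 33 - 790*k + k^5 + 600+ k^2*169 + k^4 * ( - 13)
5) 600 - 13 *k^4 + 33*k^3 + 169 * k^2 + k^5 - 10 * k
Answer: 4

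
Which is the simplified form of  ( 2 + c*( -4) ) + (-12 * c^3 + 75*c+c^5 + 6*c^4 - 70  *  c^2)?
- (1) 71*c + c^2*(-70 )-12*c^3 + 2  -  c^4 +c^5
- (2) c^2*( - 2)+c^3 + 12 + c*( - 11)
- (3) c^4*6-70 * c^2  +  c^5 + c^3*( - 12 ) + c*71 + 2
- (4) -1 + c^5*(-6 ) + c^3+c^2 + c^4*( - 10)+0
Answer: 3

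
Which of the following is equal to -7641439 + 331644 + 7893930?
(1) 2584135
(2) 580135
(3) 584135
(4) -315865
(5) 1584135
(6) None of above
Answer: 3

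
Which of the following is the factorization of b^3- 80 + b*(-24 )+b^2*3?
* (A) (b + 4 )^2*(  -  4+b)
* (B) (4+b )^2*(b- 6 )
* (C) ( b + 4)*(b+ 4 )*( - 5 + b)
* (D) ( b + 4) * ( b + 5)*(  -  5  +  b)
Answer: C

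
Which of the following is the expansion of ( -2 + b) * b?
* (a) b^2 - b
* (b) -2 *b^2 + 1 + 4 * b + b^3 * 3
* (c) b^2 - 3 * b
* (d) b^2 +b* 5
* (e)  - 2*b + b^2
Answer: e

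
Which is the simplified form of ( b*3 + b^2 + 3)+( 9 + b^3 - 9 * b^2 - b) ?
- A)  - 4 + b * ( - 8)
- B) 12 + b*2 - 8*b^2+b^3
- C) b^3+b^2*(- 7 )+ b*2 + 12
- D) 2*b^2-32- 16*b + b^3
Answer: B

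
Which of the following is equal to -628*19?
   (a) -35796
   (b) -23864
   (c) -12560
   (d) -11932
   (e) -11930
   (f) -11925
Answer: d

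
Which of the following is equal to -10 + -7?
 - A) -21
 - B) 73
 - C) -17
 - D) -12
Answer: C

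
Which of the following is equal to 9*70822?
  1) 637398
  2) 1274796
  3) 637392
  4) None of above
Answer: 1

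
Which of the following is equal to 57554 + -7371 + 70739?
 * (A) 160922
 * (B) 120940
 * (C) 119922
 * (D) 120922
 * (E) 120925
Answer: D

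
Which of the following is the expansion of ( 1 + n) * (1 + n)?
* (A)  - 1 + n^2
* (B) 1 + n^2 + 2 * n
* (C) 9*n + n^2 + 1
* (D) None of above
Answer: B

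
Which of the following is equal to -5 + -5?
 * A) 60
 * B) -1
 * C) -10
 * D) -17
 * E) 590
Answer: C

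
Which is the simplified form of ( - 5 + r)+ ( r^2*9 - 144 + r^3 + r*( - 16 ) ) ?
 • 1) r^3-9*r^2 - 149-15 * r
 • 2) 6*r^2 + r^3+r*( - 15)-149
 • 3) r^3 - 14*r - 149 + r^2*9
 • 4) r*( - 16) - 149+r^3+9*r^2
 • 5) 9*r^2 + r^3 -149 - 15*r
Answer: 5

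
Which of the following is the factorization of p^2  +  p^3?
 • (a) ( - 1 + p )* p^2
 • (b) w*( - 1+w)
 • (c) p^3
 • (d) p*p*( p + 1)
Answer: d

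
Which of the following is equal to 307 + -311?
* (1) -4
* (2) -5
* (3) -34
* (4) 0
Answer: 1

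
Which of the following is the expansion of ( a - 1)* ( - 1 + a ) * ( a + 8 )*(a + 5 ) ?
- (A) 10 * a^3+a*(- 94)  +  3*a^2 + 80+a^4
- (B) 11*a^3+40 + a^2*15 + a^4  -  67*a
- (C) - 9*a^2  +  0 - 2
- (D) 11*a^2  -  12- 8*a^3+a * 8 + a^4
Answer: B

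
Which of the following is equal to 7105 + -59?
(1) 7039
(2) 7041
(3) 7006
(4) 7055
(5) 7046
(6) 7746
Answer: 5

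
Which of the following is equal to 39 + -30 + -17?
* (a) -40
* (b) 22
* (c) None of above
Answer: c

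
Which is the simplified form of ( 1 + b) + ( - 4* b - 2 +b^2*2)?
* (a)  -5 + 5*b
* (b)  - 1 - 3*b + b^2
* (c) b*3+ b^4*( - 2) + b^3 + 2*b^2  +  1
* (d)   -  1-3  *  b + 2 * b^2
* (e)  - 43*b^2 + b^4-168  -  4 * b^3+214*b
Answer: d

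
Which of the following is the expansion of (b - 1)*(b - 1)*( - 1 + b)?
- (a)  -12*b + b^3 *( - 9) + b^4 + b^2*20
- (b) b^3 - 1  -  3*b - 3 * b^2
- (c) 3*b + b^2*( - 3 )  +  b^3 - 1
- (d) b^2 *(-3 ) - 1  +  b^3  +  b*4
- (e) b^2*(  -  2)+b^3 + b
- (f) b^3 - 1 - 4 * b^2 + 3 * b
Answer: c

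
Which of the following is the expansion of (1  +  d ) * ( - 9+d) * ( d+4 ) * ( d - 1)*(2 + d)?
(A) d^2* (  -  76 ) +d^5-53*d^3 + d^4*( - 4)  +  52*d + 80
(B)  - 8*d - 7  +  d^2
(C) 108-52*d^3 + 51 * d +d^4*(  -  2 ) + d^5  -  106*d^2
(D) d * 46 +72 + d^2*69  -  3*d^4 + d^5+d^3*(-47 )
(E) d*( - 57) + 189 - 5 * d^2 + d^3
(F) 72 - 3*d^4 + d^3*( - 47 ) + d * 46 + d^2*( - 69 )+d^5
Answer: F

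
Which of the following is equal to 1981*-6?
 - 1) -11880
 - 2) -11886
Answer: 2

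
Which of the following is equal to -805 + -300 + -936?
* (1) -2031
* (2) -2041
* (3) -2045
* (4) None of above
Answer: 2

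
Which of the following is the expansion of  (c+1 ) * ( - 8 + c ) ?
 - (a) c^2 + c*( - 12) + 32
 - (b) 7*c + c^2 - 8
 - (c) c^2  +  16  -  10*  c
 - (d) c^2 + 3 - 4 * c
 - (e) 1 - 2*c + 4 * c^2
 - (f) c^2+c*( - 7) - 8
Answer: f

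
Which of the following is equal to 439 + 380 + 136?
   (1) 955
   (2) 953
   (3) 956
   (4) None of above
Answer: 1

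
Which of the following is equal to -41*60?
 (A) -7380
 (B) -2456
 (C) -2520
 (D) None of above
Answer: D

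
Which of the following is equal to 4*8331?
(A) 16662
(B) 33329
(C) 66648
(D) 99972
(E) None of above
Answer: E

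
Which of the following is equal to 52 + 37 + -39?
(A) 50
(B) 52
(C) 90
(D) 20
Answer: A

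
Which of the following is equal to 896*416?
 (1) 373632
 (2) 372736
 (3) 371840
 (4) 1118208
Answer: 2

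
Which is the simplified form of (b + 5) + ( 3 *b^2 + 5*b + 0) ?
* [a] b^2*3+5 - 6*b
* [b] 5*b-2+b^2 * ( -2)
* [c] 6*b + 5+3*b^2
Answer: c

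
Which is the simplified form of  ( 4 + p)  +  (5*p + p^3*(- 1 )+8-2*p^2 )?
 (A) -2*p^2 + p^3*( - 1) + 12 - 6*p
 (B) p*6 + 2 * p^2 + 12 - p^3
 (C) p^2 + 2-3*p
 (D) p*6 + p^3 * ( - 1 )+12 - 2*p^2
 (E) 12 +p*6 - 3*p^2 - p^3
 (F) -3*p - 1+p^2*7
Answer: D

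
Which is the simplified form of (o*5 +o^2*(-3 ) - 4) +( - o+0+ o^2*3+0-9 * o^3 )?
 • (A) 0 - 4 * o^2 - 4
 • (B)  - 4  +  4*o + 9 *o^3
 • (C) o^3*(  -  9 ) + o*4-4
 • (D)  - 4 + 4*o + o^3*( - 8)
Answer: C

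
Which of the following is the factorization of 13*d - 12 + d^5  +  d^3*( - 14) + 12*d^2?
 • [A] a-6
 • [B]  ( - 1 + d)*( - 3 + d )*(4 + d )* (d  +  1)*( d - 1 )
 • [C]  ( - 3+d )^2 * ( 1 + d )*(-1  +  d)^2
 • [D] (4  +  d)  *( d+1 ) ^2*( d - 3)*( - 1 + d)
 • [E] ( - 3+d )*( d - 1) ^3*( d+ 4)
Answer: B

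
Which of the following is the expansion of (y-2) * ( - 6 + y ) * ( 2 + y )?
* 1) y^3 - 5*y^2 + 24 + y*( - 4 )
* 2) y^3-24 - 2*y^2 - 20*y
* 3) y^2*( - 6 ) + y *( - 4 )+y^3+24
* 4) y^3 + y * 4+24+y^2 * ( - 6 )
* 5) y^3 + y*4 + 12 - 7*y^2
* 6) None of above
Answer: 3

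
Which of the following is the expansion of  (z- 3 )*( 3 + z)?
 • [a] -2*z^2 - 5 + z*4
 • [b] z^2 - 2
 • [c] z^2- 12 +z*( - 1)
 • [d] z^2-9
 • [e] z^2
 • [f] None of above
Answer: d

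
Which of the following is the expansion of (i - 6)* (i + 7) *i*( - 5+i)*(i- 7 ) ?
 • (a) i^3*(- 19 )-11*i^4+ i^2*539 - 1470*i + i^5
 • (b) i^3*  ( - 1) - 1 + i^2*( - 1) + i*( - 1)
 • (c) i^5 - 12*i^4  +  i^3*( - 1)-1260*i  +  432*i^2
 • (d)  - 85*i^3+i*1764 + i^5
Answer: a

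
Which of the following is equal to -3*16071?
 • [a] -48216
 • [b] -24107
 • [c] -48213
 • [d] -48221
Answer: c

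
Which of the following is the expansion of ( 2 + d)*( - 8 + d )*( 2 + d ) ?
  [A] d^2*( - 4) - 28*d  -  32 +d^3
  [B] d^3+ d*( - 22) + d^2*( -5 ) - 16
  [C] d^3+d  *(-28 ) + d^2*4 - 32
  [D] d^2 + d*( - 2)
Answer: A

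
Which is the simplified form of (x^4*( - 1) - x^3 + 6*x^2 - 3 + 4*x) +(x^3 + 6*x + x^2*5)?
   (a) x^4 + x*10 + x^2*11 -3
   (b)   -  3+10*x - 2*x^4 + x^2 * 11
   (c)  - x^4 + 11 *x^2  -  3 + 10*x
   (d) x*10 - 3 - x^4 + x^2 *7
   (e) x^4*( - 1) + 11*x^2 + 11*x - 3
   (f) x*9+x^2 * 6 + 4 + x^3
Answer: c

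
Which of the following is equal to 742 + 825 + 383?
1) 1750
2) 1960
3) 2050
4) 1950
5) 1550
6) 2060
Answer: 4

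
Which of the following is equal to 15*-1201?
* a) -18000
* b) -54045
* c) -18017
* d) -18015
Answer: d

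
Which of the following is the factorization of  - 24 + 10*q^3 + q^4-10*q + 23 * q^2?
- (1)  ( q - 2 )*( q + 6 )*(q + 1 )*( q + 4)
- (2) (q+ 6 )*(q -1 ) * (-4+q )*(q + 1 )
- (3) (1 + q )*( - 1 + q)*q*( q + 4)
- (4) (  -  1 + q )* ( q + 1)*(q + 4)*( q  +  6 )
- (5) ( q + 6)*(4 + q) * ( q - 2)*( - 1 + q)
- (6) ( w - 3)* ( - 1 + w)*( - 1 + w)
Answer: 4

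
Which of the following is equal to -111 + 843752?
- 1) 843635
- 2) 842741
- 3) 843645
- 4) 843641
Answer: 4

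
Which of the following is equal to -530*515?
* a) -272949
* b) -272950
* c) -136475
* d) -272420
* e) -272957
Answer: b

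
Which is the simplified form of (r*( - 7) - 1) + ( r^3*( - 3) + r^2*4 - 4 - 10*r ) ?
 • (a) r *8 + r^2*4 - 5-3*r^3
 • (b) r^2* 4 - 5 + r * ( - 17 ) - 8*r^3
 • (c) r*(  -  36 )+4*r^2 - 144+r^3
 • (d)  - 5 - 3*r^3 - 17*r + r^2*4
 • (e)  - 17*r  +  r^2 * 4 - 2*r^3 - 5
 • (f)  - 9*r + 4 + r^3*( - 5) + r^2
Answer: d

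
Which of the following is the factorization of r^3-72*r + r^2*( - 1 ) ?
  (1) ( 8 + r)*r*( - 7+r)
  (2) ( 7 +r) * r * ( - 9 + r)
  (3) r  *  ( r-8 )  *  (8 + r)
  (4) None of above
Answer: 4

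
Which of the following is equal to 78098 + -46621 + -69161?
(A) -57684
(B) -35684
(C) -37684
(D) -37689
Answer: C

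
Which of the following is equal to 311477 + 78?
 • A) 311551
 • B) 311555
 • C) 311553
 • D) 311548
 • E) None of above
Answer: B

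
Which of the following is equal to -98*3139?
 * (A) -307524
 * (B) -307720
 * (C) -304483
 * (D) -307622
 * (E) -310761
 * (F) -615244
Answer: D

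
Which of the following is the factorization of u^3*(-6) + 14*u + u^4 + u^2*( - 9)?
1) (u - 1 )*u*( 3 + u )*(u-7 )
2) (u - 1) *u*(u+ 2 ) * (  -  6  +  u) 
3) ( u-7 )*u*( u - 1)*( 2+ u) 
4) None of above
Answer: 3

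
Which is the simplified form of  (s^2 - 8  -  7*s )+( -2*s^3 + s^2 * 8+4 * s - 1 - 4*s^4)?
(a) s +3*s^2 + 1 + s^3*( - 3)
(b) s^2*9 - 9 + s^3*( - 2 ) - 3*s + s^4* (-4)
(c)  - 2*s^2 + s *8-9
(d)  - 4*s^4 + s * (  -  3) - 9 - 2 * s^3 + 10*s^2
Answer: b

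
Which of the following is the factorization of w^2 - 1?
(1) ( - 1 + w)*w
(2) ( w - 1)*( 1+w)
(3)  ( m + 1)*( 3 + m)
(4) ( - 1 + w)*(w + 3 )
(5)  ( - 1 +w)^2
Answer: 2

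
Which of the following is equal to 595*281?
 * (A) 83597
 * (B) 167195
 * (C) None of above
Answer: B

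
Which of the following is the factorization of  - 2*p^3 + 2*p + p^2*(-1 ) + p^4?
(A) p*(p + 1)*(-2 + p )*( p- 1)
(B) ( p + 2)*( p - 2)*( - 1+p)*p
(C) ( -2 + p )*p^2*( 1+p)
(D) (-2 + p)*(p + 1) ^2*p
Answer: A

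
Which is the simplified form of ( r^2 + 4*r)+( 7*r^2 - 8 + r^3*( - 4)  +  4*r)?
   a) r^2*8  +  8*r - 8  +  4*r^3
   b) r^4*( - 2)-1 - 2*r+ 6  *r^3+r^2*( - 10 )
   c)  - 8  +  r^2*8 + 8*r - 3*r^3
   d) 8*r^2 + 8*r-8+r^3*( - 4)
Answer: d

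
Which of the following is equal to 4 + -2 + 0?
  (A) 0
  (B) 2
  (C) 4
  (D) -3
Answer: B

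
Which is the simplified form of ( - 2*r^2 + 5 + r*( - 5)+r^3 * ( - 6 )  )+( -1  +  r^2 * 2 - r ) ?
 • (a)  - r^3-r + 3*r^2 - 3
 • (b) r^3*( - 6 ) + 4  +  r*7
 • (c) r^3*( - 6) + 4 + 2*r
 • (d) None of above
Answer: d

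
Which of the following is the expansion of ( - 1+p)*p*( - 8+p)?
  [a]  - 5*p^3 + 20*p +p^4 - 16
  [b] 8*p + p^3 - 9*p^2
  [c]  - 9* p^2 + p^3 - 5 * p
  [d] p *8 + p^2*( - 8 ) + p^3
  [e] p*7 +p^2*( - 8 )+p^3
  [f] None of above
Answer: b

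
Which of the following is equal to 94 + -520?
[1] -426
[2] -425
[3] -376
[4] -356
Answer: 1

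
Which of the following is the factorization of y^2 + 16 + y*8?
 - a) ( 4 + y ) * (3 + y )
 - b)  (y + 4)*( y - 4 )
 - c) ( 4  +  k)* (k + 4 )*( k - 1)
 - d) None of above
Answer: d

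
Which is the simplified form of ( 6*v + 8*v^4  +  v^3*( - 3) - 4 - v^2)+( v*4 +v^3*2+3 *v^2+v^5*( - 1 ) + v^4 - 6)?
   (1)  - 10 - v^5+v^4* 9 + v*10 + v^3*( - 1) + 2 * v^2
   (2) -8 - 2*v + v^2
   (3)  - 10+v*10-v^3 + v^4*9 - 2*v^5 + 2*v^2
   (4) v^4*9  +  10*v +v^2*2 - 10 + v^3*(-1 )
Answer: 1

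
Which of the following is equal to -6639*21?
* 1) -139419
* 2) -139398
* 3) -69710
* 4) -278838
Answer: 1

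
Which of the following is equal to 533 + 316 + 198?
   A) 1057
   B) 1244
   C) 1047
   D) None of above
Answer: C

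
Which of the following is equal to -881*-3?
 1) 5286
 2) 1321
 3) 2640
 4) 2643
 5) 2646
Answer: 4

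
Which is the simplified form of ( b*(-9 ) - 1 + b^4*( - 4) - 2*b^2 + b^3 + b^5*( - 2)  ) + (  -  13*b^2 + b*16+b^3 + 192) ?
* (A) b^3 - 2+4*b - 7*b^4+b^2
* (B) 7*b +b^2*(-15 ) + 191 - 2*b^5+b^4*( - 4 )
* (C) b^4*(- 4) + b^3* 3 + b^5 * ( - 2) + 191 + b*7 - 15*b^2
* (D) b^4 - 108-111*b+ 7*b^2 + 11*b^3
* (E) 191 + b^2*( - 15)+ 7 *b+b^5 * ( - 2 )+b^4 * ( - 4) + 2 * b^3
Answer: E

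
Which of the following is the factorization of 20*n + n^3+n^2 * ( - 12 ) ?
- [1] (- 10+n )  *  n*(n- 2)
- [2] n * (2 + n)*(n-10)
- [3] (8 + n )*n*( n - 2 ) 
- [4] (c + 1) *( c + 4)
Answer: 1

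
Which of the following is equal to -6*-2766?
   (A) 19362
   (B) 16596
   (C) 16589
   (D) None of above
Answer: B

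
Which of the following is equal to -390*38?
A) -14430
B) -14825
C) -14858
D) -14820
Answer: D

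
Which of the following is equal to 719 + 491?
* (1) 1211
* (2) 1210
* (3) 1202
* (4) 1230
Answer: 2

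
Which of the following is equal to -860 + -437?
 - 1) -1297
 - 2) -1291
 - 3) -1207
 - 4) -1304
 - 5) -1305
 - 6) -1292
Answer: 1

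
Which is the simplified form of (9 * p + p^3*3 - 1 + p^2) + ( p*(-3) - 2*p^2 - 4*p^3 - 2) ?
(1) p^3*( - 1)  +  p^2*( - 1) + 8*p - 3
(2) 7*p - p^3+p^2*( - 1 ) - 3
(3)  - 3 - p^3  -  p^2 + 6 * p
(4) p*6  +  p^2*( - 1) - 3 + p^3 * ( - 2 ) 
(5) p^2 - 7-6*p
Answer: 3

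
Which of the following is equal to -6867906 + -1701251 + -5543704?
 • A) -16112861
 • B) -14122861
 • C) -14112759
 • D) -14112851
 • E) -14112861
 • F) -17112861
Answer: E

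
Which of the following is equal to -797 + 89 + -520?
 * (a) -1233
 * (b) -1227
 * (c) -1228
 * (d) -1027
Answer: c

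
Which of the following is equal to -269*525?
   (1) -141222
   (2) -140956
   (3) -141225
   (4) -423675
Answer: 3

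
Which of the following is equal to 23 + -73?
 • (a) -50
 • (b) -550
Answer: a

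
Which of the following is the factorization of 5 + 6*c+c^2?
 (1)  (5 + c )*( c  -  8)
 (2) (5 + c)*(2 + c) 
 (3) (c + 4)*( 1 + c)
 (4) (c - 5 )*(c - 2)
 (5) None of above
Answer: 5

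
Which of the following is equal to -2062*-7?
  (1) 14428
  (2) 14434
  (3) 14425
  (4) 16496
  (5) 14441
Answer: 2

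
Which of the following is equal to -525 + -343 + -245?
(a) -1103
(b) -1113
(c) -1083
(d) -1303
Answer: b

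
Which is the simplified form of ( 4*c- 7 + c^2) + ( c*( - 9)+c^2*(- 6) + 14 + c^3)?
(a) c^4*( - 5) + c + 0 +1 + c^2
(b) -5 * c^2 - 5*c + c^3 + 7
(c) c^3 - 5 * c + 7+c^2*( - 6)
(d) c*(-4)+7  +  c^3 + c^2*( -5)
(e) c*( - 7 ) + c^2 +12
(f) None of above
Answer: b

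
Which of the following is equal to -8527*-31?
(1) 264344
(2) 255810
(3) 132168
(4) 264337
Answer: 4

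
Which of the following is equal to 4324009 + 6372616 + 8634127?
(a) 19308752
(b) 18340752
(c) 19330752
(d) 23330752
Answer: c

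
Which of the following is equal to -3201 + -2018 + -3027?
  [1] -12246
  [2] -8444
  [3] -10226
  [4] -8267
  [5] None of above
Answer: 5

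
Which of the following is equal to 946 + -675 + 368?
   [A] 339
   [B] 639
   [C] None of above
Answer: B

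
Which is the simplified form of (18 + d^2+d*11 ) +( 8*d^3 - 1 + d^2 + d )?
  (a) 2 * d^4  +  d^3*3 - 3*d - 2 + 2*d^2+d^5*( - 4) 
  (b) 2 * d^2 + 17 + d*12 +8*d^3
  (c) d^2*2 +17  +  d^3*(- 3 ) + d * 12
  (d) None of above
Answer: b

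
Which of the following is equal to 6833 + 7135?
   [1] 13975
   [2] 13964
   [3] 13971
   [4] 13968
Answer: 4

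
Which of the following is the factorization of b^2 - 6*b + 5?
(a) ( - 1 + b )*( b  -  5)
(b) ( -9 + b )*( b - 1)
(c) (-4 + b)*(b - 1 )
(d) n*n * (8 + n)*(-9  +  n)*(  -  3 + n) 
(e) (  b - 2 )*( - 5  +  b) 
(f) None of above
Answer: a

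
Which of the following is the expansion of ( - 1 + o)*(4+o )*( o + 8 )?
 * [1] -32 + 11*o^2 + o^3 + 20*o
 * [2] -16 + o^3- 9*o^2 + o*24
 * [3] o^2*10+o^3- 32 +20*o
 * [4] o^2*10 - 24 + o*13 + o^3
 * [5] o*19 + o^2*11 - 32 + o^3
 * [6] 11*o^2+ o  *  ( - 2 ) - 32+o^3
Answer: 1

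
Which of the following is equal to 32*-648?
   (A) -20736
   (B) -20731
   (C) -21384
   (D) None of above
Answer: A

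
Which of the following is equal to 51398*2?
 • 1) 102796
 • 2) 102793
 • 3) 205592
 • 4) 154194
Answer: 1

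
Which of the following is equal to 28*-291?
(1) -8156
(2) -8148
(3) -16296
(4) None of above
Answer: 2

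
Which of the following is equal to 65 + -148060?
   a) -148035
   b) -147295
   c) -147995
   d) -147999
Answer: c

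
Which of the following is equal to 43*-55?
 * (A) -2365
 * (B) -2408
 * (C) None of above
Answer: A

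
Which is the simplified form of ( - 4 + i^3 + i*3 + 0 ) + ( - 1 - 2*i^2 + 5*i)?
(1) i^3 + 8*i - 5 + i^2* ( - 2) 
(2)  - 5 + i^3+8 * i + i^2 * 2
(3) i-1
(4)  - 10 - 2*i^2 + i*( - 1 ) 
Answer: 1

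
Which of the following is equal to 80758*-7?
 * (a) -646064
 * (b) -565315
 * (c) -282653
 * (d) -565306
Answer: d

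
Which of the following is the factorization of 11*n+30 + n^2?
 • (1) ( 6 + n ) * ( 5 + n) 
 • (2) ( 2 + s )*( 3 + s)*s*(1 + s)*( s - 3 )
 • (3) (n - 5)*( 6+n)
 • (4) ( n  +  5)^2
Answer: 1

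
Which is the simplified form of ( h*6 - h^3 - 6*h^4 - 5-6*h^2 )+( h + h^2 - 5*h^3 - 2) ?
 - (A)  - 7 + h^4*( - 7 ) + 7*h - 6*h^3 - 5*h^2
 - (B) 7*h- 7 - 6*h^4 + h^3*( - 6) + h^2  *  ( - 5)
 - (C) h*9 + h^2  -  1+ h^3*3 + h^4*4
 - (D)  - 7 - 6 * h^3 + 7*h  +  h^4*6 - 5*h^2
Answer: B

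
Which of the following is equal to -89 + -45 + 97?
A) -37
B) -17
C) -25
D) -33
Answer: A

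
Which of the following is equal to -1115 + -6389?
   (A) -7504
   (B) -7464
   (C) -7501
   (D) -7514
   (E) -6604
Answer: A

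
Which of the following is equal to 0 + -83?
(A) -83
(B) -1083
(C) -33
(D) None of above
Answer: A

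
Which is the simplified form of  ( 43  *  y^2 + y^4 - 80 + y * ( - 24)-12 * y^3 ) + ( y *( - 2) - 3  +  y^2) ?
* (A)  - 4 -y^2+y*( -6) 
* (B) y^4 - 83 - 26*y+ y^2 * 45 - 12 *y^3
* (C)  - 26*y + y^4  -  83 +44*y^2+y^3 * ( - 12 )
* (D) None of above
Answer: C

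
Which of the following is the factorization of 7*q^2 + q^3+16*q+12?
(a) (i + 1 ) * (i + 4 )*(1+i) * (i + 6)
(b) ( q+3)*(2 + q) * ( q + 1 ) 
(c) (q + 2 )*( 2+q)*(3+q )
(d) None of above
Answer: c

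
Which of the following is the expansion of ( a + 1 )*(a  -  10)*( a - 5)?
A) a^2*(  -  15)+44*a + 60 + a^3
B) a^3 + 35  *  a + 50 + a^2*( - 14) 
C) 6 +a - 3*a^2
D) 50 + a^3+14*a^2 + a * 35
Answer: B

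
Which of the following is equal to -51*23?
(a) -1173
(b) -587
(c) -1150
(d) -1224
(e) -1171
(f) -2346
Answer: a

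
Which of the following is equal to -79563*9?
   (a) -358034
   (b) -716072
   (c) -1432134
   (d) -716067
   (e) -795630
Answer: d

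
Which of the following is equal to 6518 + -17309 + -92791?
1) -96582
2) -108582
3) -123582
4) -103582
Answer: 4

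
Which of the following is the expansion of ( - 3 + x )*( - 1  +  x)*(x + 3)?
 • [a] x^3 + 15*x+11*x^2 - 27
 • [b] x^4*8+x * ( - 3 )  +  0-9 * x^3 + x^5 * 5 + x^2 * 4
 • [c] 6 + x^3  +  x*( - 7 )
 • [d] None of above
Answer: d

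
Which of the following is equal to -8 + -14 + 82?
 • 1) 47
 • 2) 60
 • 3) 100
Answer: 2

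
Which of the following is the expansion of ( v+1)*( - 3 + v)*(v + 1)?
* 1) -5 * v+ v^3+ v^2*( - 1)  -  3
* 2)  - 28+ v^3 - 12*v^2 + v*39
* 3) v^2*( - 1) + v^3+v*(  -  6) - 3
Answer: 1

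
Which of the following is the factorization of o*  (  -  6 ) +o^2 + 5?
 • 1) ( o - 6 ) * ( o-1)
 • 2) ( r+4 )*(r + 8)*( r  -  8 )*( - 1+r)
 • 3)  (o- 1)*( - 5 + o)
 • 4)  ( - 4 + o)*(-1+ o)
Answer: 3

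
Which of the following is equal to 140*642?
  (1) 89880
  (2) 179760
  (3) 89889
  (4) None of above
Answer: 1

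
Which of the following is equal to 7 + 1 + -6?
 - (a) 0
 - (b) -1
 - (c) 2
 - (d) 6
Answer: c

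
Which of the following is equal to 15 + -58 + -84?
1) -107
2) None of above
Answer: 2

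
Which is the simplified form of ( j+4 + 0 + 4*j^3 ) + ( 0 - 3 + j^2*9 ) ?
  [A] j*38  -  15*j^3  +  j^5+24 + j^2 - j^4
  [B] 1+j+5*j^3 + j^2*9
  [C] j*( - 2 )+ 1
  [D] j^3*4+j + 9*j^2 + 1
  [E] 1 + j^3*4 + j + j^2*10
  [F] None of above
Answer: D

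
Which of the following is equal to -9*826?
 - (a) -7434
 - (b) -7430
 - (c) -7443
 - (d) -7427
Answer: a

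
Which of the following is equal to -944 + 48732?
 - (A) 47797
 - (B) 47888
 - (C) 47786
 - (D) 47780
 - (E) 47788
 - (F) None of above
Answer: E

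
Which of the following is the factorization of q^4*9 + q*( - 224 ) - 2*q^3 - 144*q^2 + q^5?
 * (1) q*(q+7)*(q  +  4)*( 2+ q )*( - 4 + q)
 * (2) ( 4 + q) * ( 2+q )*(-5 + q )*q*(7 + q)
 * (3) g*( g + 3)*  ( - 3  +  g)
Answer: 1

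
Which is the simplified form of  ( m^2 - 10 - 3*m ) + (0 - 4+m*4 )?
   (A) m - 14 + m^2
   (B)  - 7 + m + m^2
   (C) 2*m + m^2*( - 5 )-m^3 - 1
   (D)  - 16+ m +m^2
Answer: A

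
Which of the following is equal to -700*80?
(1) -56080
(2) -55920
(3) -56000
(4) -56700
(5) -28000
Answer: 3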